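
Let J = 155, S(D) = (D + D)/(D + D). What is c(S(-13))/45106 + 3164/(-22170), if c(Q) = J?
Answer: -69639517/500000010 ≈ -0.13928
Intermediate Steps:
S(D) = 1 (S(D) = (2*D)/((2*D)) = (2*D)*(1/(2*D)) = 1)
c(Q) = 155
c(S(-13))/45106 + 3164/(-22170) = 155/45106 + 3164/(-22170) = 155*(1/45106) + 3164*(-1/22170) = 155/45106 - 1582/11085 = -69639517/500000010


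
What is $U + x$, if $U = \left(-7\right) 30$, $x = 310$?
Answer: $100$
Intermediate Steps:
$U = -210$
$U + x = -210 + 310 = 100$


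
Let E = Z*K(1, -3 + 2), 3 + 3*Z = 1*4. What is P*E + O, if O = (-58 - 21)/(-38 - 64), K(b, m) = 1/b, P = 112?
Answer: 3887/102 ≈ 38.108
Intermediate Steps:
O = 79/102 (O = -79/(-102) = -79*(-1/102) = 79/102 ≈ 0.77451)
Z = 1/3 (Z = -1 + (1*4)/3 = -1 + (1/3)*4 = -1 + 4/3 = 1/3 ≈ 0.33333)
E = 1/3 (E = (1/3)/1 = (1/3)*1 = 1/3 ≈ 0.33333)
P*E + O = 112*(1/3) + 79/102 = 112/3 + 79/102 = 3887/102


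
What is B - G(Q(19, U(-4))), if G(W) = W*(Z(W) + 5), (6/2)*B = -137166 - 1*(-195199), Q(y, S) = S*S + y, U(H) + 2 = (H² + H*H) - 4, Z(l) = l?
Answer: -1401467/3 ≈ -4.6716e+5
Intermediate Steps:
U(H) = -6 + 2*H² (U(H) = -2 + ((H² + H*H) - 4) = -2 + ((H² + H²) - 4) = -2 + (2*H² - 4) = -2 + (-4 + 2*H²) = -6 + 2*H²)
Q(y, S) = y + S² (Q(y, S) = S² + y = y + S²)
B = 58033/3 (B = (-137166 - 1*(-195199))/3 = (-137166 + 195199)/3 = (⅓)*58033 = 58033/3 ≈ 19344.)
G(W) = W*(5 + W) (G(W) = W*(W + 5) = W*(5 + W))
B - G(Q(19, U(-4))) = 58033/3 - (19 + (-6 + 2*(-4)²)²)*(5 + (19 + (-6 + 2*(-4)²)²)) = 58033/3 - (19 + (-6 + 2*16)²)*(5 + (19 + (-6 + 2*16)²)) = 58033/3 - (19 + (-6 + 32)²)*(5 + (19 + (-6 + 32)²)) = 58033/3 - (19 + 26²)*(5 + (19 + 26²)) = 58033/3 - (19 + 676)*(5 + (19 + 676)) = 58033/3 - 695*(5 + 695) = 58033/3 - 695*700 = 58033/3 - 1*486500 = 58033/3 - 486500 = -1401467/3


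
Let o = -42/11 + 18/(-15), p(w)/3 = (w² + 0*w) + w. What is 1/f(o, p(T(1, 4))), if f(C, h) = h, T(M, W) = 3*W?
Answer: 1/468 ≈ 0.0021368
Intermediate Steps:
p(w) = 3*w + 3*w² (p(w) = 3*((w² + 0*w) + w) = 3*((w² + 0) + w) = 3*(w² + w) = 3*(w + w²) = 3*w + 3*w²)
o = -276/55 (o = -42*1/11 + 18*(-1/15) = -42/11 - 6/5 = -276/55 ≈ -5.0182)
1/f(o, p(T(1, 4))) = 1/(3*(3*4)*(1 + 3*4)) = 1/(3*12*(1 + 12)) = 1/(3*12*13) = 1/468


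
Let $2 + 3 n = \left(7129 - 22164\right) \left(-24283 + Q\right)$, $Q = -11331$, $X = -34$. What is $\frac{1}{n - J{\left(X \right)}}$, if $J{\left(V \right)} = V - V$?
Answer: $\frac{1}{178485496} \approx 5.6027 \cdot 10^{-9}$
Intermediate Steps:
$J{\left(V \right)} = 0$
$n = 178485496$ ($n = - \frac{2}{3} + \frac{\left(7129 - 22164\right) \left(-24283 - 11331\right)}{3} = - \frac{2}{3} + \frac{\left(-15035\right) \left(-35614\right)}{3} = - \frac{2}{3} + \frac{1}{3} \cdot 535456490 = - \frac{2}{3} + \frac{535456490}{3} = 178485496$)
$\frac{1}{n - J{\left(X \right)}} = \frac{1}{178485496 - 0} = \frac{1}{178485496 + 0} = \frac{1}{178485496}$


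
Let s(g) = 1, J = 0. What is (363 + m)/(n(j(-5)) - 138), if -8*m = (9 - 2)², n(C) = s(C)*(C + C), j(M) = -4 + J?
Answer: -2855/1168 ≈ -2.4444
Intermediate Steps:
j(M) = -4 (j(M) = -4 + 0 = -4)
n(C) = 2*C (n(C) = 1*(C + C) = 1*(2*C) = 2*C)
m = -49/8 (m = -(9 - 2)²/8 = -⅛*7² = -⅛*49 = -49/8 ≈ -6.1250)
(363 + m)/(n(j(-5)) - 138) = (363 - 49/8)/(2*(-4) - 138) = 2855/(8*(-8 - 138)) = (2855/8)/(-146) = (2855/8)*(-1/146) = -2855/1168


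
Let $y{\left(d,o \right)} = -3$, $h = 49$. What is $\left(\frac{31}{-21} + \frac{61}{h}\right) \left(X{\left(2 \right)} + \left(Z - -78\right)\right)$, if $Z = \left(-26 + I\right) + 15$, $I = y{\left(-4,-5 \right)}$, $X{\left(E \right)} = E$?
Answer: $- \frac{748}{49} \approx -15.265$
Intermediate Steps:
$I = -3$
$Z = -14$ ($Z = \left(-26 - 3\right) + 15 = -29 + 15 = -14$)
$\left(\frac{31}{-21} + \frac{61}{h}\right) \left(X{\left(2 \right)} + \left(Z - -78\right)\right) = \left(\frac{31}{-21} + \frac{61}{49}\right) \left(2 - -64\right) = \left(31 \left(- \frac{1}{21}\right) + 61 \cdot \frac{1}{49}\right) \left(2 + \left(-14 + 78\right)\right) = \left(- \frac{31}{21} + \frac{61}{49}\right) \left(2 + 64\right) = \left(- \frac{34}{147}\right) 66 = - \frac{748}{49}$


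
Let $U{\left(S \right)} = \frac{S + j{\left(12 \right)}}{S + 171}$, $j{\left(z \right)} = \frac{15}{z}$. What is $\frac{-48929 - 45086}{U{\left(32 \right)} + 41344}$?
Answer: $- \frac{10905740}{4795923} \approx -2.274$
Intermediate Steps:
$U{\left(S \right)} = \frac{\frac{5}{4} + S}{171 + S}$ ($U{\left(S \right)} = \frac{S + \frac{15}{12}}{S + 171} = \frac{S + 15 \cdot \frac{1}{12}}{171 + S} = \frac{S + \frac{5}{4}}{171 + S} = \frac{\frac{5}{4} + S}{171 + S}$)
$\frac{-48929 - 45086}{U{\left(32 \right)} + 41344} = \frac{-48929 - 45086}{\frac{\frac{5}{4} + 32}{171 + 32} + 41344} = - \frac{94015}{\frac{1}{203} \cdot \frac{133}{4} + 41344} = - \frac{94015}{\frac{19}{116} + 41344} = - \frac{94015}{\frac{4795923}{116}} = \left(-94015\right) \frac{116}{4795923} = - \frac{10905740}{4795923}$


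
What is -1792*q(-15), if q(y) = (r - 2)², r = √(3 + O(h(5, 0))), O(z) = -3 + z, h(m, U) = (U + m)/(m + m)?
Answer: -8064 + 3584*√2 ≈ -2995.5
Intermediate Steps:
h(m, U) = (U + m)/(2*m) (h(m, U) = (U + m)/((2*m)) = (U + m)*(1/(2*m)) = (U + m)/(2*m))
r = √2/2 (r = √(3 + (-3 + (½)*(0 + 5)/5)) = √(3 + (-3 + (½)*(⅕)*5)) = √(3 + (-3 + ½)) = √(3 - 5/2) = √(½) = √2/2 ≈ 0.70711)
q(y) = (-2 + √2/2)² (q(y) = (√2/2 - 2)² = (-2 + √2/2)²)
-1792*q(-15) = -448*(4 - √2)²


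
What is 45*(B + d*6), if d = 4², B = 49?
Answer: 6525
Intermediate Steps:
d = 16
45*(B + d*6) = 45*(49 + 16*6) = 45*(49 + 96) = 45*145 = 6525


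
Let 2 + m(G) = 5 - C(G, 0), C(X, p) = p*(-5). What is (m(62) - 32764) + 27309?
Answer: -5452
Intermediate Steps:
C(X, p) = -5*p
m(G) = 3 (m(G) = -2 + (5 - (-5)*0) = -2 + (5 - 1*0) = -2 + (5 + 0) = -2 + 5 = 3)
(m(62) - 32764) + 27309 = (3 - 32764) + 27309 = -32761 + 27309 = -5452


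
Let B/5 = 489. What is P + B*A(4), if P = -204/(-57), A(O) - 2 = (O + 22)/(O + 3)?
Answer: 1858676/133 ≈ 13975.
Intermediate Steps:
A(O) = 2 + (22 + O)/(3 + O) (A(O) = 2 + (O + 22)/(O + 3) = 2 + (22 + O)/(3 + O))
P = 68/19 (P = -204*(-1/57) = 68/19 ≈ 3.5789)
B = 2445 (B = 5*489 = 2445)
P + B*A(4) = 68/19 + 2445*((28 + 3*4)/(3 + 4)) = 68/19 + 2445*((28 + 12)/7) = 68/19 + 2445*((⅐)*40) = 68/19 + 2445*(40/7) = 68/19 + 97800/7 = 1858676/133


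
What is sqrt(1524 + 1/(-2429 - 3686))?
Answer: sqrt(56987268785)/6115 ≈ 39.038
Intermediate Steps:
sqrt(1524 + 1/(-2429 - 3686)) = sqrt(1524 + 1/(-6115)) = sqrt(1524 - 1/6115) = sqrt(9319259/6115) = sqrt(56987268785)/6115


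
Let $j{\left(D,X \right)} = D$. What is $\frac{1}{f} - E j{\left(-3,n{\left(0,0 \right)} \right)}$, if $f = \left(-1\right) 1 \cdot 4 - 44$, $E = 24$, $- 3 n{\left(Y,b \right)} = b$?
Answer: $\frac{3455}{48} \approx 71.979$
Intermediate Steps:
$n{\left(Y,b \right)} = - \frac{b}{3}$
$f = -48$ ($f = \left(-1\right) 4 - 44 = -4 - 44 = -48$)
$\frac{1}{f} - E j{\left(-3,n{\left(0,0 \right)} \right)} = \frac{1}{-48} - 24 \left(-3\right) = - \frac{1}{48} - -72 = - \frac{1}{48} + 72 = \frac{3455}{48}$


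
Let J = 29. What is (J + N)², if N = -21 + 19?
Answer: 729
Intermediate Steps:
N = -2
(J + N)² = (29 - 2)² = 27² = 729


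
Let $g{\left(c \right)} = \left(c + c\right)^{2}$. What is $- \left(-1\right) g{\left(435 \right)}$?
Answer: $756900$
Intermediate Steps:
$g{\left(c \right)} = 4 c^{2}$ ($g{\left(c \right)} = \left(2 c\right)^{2} = 4 c^{2}$)
$- \left(-1\right) g{\left(435 \right)} = - \left(-1\right) 4 \cdot 435^{2} = - \left(-1\right) 4 \cdot 189225 = - \left(-1\right) 756900 = \left(-1\right) \left(-756900\right) = 756900$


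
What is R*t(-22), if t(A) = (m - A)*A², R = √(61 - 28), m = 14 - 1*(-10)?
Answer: 22264*√33 ≈ 1.2790e+5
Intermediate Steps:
m = 24 (m = 14 + 10 = 24)
R = √33 ≈ 5.7446
t(A) = A²*(24 - A) (t(A) = (24 - A)*A² = A²*(24 - A))
R*t(-22) = √33*((-22)²*(24 - 1*(-22))) = √33*(484*(24 + 22)) = √33*(484*46) = √33*22264 = 22264*√33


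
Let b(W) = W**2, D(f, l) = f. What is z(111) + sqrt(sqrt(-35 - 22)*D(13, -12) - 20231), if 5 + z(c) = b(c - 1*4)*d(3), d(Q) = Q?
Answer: 34342 + sqrt(-20231 + 13*I*sqrt(57)) ≈ 34342.0 + 142.24*I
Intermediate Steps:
z(c) = -5 + 3*(-4 + c)**2 (z(c) = -5 + (c - 1*4)**2*3 = -5 + (c - 4)**2*3 = -5 + (-4 + c)**2*3 = -5 + 3*(-4 + c)**2)
z(111) + sqrt(sqrt(-35 - 22)*D(13, -12) - 20231) = (-5 + 3*(-4 + 111)**2) + sqrt(sqrt(-35 - 22)*13 - 20231) = (-5 + 3*107**2) + sqrt(sqrt(-57)*13 - 20231) = (-5 + 3*11449) + sqrt((I*sqrt(57))*13 - 20231) = (-5 + 34347) + sqrt(13*I*sqrt(57) - 20231) = 34342 + sqrt(-20231 + 13*I*sqrt(57))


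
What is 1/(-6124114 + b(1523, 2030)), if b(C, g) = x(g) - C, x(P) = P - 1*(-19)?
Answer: -1/6123588 ≈ -1.6330e-7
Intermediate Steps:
x(P) = 19 + P (x(P) = P + 19 = 19 + P)
b(C, g) = 19 + g - C (b(C, g) = (19 + g) - C = 19 + g - C)
1/(-6124114 + b(1523, 2030)) = 1/(-6124114 + (19 + 2030 - 1*1523)) = 1/(-6124114 + (19 + 2030 - 1523)) = 1/(-6124114 + 526) = 1/(-6123588) = -1/6123588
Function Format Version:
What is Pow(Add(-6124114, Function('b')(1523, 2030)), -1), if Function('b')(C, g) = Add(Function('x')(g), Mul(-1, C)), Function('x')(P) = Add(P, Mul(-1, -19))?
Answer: Rational(-1, 6123588) ≈ -1.6330e-7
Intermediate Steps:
Function('x')(P) = Add(19, P) (Function('x')(P) = Add(P, 19) = Add(19, P))
Function('b')(C, g) = Add(19, g, Mul(-1, C)) (Function('b')(C, g) = Add(Add(19, g), Mul(-1, C)) = Add(19, g, Mul(-1, C)))
Pow(Add(-6124114, Function('b')(1523, 2030)), -1) = Pow(Add(-6124114, Add(19, 2030, Mul(-1, 1523))), -1) = Pow(Add(-6124114, Add(19, 2030, -1523)), -1) = Pow(Add(-6124114, 526), -1) = Pow(-6123588, -1) = Rational(-1, 6123588)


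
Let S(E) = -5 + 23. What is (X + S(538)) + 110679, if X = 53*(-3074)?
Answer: -52225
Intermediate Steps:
X = -162922
S(E) = 18
(X + S(538)) + 110679 = (-162922 + 18) + 110679 = -162904 + 110679 = -52225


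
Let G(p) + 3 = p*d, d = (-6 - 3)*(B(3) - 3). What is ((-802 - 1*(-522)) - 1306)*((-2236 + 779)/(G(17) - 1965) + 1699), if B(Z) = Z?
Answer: -2652655577/984 ≈ -2.6958e+6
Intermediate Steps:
d = 0 (d = (-6 - 3)*(3 - 3) = -9*0 = 0)
G(p) = -3 (G(p) = -3 + p*0 = -3 + 0 = -3)
((-802 - 1*(-522)) - 1306)*((-2236 + 779)/(G(17) - 1965) + 1699) = ((-802 - 1*(-522)) - 1306)*((-2236 + 779)/(-3 - 1965) + 1699) = ((-802 + 522) - 1306)*(-1457/(-1968) + 1699) = (-280 - 1306)*(-1457*(-1/1968) + 1699) = -1586*(1457/1968 + 1699) = -1586*3345089/1968 = -2652655577/984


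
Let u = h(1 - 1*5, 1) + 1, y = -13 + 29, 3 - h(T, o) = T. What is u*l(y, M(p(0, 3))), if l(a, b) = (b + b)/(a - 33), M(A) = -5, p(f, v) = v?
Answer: 80/17 ≈ 4.7059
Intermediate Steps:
h(T, o) = 3 - T
y = 16
u = 8 (u = (3 - (1 - 1*5)) + 1 = (3 - (1 - 5)) + 1 = (3 - 1*(-4)) + 1 = (3 + 4) + 1 = 7 + 1 = 8)
l(a, b) = 2*b/(-33 + a) (l(a, b) = (2*b)/(-33 + a) = 2*b/(-33 + a))
u*l(y, M(p(0, 3))) = 8*(2*(-5)/(-33 + 16)) = 8*(2*(-5)/(-17)) = 8*(2*(-5)*(-1/17)) = 8*(10/17) = 80/17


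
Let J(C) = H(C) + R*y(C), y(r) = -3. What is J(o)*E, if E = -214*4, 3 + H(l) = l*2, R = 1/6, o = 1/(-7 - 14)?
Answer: 64628/21 ≈ 3077.5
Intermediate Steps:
o = -1/21 (o = 1/(-21) = -1/21 ≈ -0.047619)
R = 1/6 ≈ 0.16667
H(l) = -3 + 2*l (H(l) = -3 + l*2 = -3 + 2*l)
E = -856
J(C) = -7/2 + 2*C (J(C) = (-3 + 2*C) + (1/6)*(-3) = (-3 + 2*C) - 1/2 = -7/2 + 2*C)
J(o)*E = (-7/2 + 2*(-1/21))*(-856) = (-7/2 - 2/21)*(-856) = -151/42*(-856) = 64628/21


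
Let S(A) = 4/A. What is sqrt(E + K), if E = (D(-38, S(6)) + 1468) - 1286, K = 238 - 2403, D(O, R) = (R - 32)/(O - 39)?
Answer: I*sqrt(105793149)/231 ≈ 44.526*I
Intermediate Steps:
D(O, R) = (-32 + R)/(-39 + O)
K = -2165
E = 42136/231 (E = ((-32 + 4/6)/(-39 - 38) + 1468) - 1286 = ((-32 + 4*(1/6))/(-77) + 1468) - 1286 = (-(-32 + 2/3)/77 + 1468) - 1286 = (-1/77*(-94/3) + 1468) - 1286 = (94/231 + 1468) - 1286 = 339202/231 - 1286 = 42136/231 ≈ 182.41)
sqrt(E + K) = sqrt(42136/231 - 2165) = sqrt(-457979/231) = I*sqrt(105793149)/231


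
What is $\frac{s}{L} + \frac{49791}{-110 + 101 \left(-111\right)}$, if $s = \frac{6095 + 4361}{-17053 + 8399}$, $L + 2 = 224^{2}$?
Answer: $- \frac{5404914790253}{1228910954129} \approx -4.3981$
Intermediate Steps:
$L = 50174$ ($L = -2 + 224^{2} = -2 + 50176 = 50174$)
$s = - \frac{5228}{4327}$ ($s = \frac{10456}{-8654} = 10456 \left(- \frac{1}{8654}\right) = - \frac{5228}{4327} \approx -1.2082$)
$\frac{s}{L} + \frac{49791}{-110 + 101 \left(-111\right)} = - \frac{5228}{4327 \cdot 50174} + \frac{49791}{-110 + 101 \left(-111\right)} = \left(- \frac{5228}{4327}\right) \frac{1}{50174} + \frac{49791}{-110 - 11211} = - \frac{2614}{108551449} + \frac{49791}{-11321} = - \frac{2614}{108551449} + 49791 \left(- \frac{1}{11321}\right) = - \frac{2614}{108551449} - \frac{49791}{11321} = - \frac{5404914790253}{1228910954129}$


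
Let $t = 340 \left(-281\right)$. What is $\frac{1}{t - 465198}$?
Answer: $- \frac{1}{560738} \approx -1.7834 \cdot 10^{-6}$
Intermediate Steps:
$t = -95540$
$\frac{1}{t - 465198} = \frac{1}{-95540 - 465198} = \frac{1}{-560738} = - \frac{1}{560738}$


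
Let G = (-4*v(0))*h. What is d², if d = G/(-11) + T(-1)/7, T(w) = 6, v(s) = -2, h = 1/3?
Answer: 20164/53361 ≈ 0.37788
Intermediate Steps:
h = ⅓ ≈ 0.33333
G = 8/3 (G = -4*(-2)*(⅓) = 8*(⅓) = 8/3 ≈ 2.6667)
d = 142/231 (d = (8/3)/(-11) + 6/7 = (8/3)*(-1/11) + 6*(⅐) = -8/33 + 6/7 = 142/231 ≈ 0.61472)
d² = (142/231)² = 20164/53361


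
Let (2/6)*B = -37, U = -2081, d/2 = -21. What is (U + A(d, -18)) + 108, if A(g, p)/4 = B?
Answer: -2417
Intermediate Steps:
d = -42 (d = 2*(-21) = -42)
B = -111 (B = 3*(-37) = -111)
A(g, p) = -444 (A(g, p) = 4*(-111) = -444)
(U + A(d, -18)) + 108 = (-2081 - 444) + 108 = -2525 + 108 = -2417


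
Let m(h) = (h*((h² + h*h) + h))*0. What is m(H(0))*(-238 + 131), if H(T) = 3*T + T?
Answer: 0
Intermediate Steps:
H(T) = 4*T
m(h) = 0 (m(h) = (h*((h² + h²) + h))*0 = (h*(2*h² + h))*0 = (h*(h + 2*h²))*0 = 0)
m(H(0))*(-238 + 131) = 0*(-238 + 131) = 0*(-107) = 0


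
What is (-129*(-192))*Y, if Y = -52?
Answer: -1287936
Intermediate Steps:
(-129*(-192))*Y = -129*(-192)*(-52) = 24768*(-52) = -1287936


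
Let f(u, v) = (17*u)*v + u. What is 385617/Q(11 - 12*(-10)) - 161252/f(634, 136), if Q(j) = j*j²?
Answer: 101487897391/1648347531111 ≈ 0.061569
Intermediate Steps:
f(u, v) = u + 17*u*v (f(u, v) = 17*u*v + u = u + 17*u*v)
Q(j) = j³
385617/Q(11 - 12*(-10)) - 161252/f(634, 136) = 385617/((11 - 12*(-10))³) - 161252*1/(634*(1 + 17*136)) = 385617/((11 + 120)³) - 161252*1/(634*(1 + 2312)) = 385617/(131³) - 161252/(634*2313) = 385617/2248091 - 161252/1466442 = 385617*(1/2248091) - 161252*1/1466442 = 385617/2248091 - 80626/733221 = 101487897391/1648347531111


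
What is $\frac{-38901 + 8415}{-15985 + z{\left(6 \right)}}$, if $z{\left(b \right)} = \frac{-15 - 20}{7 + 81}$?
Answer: $\frac{894256}{468905} \approx 1.9071$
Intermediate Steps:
$z{\left(b \right)} = - \frac{35}{88}$
$\frac{-38901 + 8415}{-15985 + z{\left(6 \right)}} = \frac{-38901 + 8415}{-15985 - \frac{35}{88}} = - \frac{30486}{- \frac{1406715}{88}} = \left(-30486\right) \left(- \frac{88}{1406715}\right) = \frac{894256}{468905}$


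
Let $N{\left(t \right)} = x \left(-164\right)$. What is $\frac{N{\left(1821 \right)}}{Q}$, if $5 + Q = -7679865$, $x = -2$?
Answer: $- \frac{164}{3839935} \approx -4.2709 \cdot 10^{-5}$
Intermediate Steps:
$N{\left(t \right)} = 328$ ($N{\left(t \right)} = \left(-2\right) \left(-164\right) = 328$)
$Q = -7679870$ ($Q = -5 - 7679865 = -7679870$)
$\frac{N{\left(1821 \right)}}{Q} = \frac{328}{-7679870} = 328 \left(- \frac{1}{7679870}\right) = - \frac{164}{3839935}$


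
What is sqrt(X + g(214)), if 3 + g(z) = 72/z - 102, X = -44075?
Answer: 2*I*sqrt(126453242)/107 ≈ 210.19*I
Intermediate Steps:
g(z) = -105 + 72/z (g(z) = -3 + (72/z - 102) = -3 + (-102 + 72/z) = -105 + 72/z)
sqrt(X + g(214)) = sqrt(-44075 + (-105 + 72/214)) = sqrt(-44075 + (-105 + 72*(1/214))) = sqrt(-44075 + (-105 + 36/107)) = sqrt(-44075 - 11199/107) = sqrt(-4727224/107) = 2*I*sqrt(126453242)/107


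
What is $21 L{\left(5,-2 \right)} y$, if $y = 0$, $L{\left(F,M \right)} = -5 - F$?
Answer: $0$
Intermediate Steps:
$21 L{\left(5,-2 \right)} y = 21 \left(-5 - 5\right) 0 = 21 \left(-10\right) 0 = \left(-210\right) 0 = 0$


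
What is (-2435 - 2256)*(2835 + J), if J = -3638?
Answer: 3766873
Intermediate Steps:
(-2435 - 2256)*(2835 + J) = (-2435 - 2256)*(2835 - 3638) = -4691*(-803) = 3766873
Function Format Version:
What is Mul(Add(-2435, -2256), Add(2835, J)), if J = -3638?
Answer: 3766873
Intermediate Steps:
Mul(Add(-2435, -2256), Add(2835, J)) = Mul(Add(-2435, -2256), Add(2835, -3638)) = Mul(-4691, -803) = 3766873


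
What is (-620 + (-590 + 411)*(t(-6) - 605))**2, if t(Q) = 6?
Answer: 11363773201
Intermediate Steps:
(-620 + (-590 + 411)*(t(-6) - 605))**2 = (-620 + (-590 + 411)*(6 - 605))**2 = (-620 - 179*(-599))**2 = (-620 + 107221)**2 = 106601**2 = 11363773201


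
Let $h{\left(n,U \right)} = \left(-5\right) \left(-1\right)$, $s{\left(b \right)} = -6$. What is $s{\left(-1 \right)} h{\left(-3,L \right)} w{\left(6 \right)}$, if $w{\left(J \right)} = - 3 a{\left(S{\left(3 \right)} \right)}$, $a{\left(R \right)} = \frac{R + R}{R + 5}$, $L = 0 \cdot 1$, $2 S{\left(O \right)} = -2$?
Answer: $-45$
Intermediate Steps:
$S{\left(O \right)} = -1$ ($S{\left(O \right)} = \frac{1}{2} \left(-2\right) = -1$)
$L = 0$
$a{\left(R \right)} = \frac{2 R}{5 + R}$
$h{\left(n,U \right)} = 5$
$w{\left(J \right)} = \frac{3}{2}$ ($w{\left(J \right)} = - 3 \cdot 2 \left(-1\right) \frac{1}{5 - 1} = - 3 \cdot 2 \left(-1\right) \frac{1}{4} = \left(-3\right) \left(- \frac{1}{2}\right) = \frac{3}{2}$)
$s{\left(-1 \right)} h{\left(-3,L \right)} w{\left(6 \right)} = \left(-6\right) 5 \cdot \frac{3}{2} = \left(-30\right) \frac{3}{2} = -45$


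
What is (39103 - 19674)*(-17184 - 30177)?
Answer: -920176869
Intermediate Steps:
(39103 - 19674)*(-17184 - 30177) = 19429*(-47361) = -920176869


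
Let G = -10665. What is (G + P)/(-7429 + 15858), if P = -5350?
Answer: -16015/8429 ≈ -1.9000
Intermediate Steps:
(G + P)/(-7429 + 15858) = (-10665 - 5350)/(-7429 + 15858) = -16015/8429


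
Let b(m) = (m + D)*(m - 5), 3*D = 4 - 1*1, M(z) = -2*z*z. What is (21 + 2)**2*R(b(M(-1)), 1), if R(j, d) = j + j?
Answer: 7406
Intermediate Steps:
M(z) = -2*z**2
D = 1 (D = (4 - 1*1)/3 = (4 - 1)/3 = (1/3)*3 = 1)
b(m) = (1 + m)*(-5 + m) (b(m) = (m + 1)*(m - 5) = (1 + m)*(-5 + m))
R(j, d) = 2*j
(21 + 2)**2*R(b(M(-1)), 1) = (21 + 2)**2*(2*(-5 + (-2*(-1)**2)**2 - (-8)*(-1)**2)) = 23**2*(2*(-5 + (-2*1)**2 - (-8))) = 529*(2*(-5 + (-2)**2 - 4*(-2))) = 529*(2*(-5 + 4 + 8)) = 529*(2*7) = 529*14 = 7406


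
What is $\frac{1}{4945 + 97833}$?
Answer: $\frac{1}{102778} \approx 9.7297 \cdot 10^{-6}$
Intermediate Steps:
$\frac{1}{4945 + 97833} = \frac{1}{102778}$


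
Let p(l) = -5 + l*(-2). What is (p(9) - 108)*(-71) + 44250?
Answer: 53551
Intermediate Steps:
p(l) = -5 - 2*l
(p(9) - 108)*(-71) + 44250 = ((-5 - 2*9) - 108)*(-71) + 44250 = ((-5 - 18) - 108)*(-71) + 44250 = (-23 - 108)*(-71) + 44250 = -131*(-71) + 44250 = 9301 + 44250 = 53551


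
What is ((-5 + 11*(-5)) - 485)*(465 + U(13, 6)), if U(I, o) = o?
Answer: -256695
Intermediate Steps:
((-5 + 11*(-5)) - 485)*(465 + U(13, 6)) = ((-5 + 11*(-5)) - 485)*(465 + 6) = ((-5 - 55) - 485)*471 = (-60 - 485)*471 = -545*471 = -256695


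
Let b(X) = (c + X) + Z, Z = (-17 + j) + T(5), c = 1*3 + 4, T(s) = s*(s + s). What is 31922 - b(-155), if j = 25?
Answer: 32012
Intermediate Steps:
T(s) = 2*s² (T(s) = s*(2*s) = 2*s²)
c = 7 (c = 3 + 4 = 7)
Z = 58 (Z = (-17 + 25) + 2*5² = 8 + 2*25 = 8 + 50 = 58)
b(X) = 65 + X (b(X) = (7 + X) + 58 = 65 + X)
31922 - b(-155) = 31922 - (65 - 155) = 31922 - 1*(-90) = 31922 + 90 = 32012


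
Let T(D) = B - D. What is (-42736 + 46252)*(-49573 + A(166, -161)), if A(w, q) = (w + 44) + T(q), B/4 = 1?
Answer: -172980168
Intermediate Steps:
B = 4 (B = 4*1 = 4)
T(D) = 4 - D
A(w, q) = 48 + w - q (A(w, q) = (w + 44) + (4 - q) = (44 + w) + (4 - q) = 48 + w - q)
(-42736 + 46252)*(-49573 + A(166, -161)) = (-42736 + 46252)*(-49573 + (48 + 166 - 1*(-161))) = 3516*(-49573 + (48 + 166 + 161)) = 3516*(-49573 + 375) = 3516*(-49198) = -172980168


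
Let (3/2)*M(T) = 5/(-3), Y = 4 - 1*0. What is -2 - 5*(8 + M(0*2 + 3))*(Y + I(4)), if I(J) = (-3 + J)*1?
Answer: -1568/9 ≈ -174.22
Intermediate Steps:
I(J) = -3 + J
Y = 4 (Y = 4 + 0 = 4)
M(T) = -10/9 (M(T) = 2*(5/(-3))/3 = 2*(5*(-⅓))/3 = (⅔)*(-5/3) = -10/9)
-2 - 5*(8 + M(0*2 + 3))*(Y + I(4)) = -2 - 5*(8 - 10/9)*(4 + (-3 + 4)) = -2 - 310*(4 + 1)/9 = -2 - 310*5/9 = -2 - 5*310/9 = -2 - 1550/9 = -1568/9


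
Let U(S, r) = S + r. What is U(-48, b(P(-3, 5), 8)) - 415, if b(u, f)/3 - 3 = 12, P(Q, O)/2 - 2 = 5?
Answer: -418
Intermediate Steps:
P(Q, O) = 14 (P(Q, O) = 4 + 2*5 = 4 + 10 = 14)
b(u, f) = 45 (b(u, f) = 9 + 3*12 = 9 + 36 = 45)
U(-48, b(P(-3, 5), 8)) - 415 = (-48 + 45) - 415 = -3 - 415 = -418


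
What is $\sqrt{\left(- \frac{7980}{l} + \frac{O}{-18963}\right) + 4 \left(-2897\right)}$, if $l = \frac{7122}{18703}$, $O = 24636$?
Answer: $\frac{i \sqrt{37391049680696130}}{1071861} \approx 180.4 i$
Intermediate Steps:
$l = \frac{7122}{18703}$ ($l = 7122 \cdot \frac{1}{18703} = \frac{7122}{18703} \approx 0.38079$)
$\sqrt{\left(- \frac{7980}{l} + \frac{O}{-18963}\right) + 4 \left(-2897\right)} = \sqrt{\left(- \frac{7980}{\frac{7122}{18703}} + \frac{24636}{-18963}\right) + 4 \left(-2897\right)} = \sqrt{\left(\left(-7980\right) \frac{18703}{7122} + 24636 \left(- \frac{1}{18963}\right)\right) - 11588} = \sqrt{\left(- \frac{24874990}{1187} - \frac{8212}{6321}\right) - 11588} = \sqrt{- \frac{157244559434}{7503027} - 11588} = \sqrt{- \frac{244189636310}{7503027}} = \frac{i \sqrt{37391049680696130}}{1071861}$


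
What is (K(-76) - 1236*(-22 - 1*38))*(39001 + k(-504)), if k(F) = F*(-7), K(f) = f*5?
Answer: 3137789620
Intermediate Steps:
K(f) = 5*f
k(F) = -7*F
(K(-76) - 1236*(-22 - 1*38))*(39001 + k(-504)) = (5*(-76) - 1236*(-22 - 1*38))*(39001 - 7*(-504)) = (-380 - 1236*(-22 - 38))*(39001 + 3528) = (-380 - 1236*(-60))*42529 = (-380 + 74160)*42529 = 73780*42529 = 3137789620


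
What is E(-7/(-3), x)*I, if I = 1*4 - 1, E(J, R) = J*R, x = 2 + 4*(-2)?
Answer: -42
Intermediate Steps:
x = -6 (x = 2 - 8 = -6)
I = 3 (I = 4 - 1 = 3)
E(-7/(-3), x)*I = (-7/(-3)*(-6))*3 = (-7*(-⅓)*(-6))*3 = ((7/3)*(-6))*3 = -14*3 = -42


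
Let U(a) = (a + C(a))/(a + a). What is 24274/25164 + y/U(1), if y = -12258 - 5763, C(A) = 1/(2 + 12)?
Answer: -2116181387/62910 ≈ -33638.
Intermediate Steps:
C(A) = 1/14
y = -18021
U(a) = (1/14 + a)/(2*a) (U(a) = (a + 1/14)/(a + a) = (1/14 + a)/((2*a)) = (1/14 + a)*(1/(2*a)) = (1/14 + a)/(2*a))
24274/25164 + y/U(1) = 24274/25164 - 18021*28/(1 + 14*1) = 24274*(1/25164) - 18021*28/(1 + 14) = 12137/12582 - 18021/((1/28)*1*15) = 12137/12582 - 18021/15/28 = 12137/12582 - 18021*28/15 = 12137/12582 - 168196/5 = -2116181387/62910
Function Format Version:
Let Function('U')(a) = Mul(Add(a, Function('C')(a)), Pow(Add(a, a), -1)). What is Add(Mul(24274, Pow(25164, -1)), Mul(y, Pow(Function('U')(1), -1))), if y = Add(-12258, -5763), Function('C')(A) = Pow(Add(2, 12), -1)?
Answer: Rational(-2116181387, 62910) ≈ -33638.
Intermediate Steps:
Function('C')(A) = Rational(1, 14) (Function('C')(A) = Pow(14, -1) = Rational(1, 14))
y = -18021
Function('U')(a) = Mul(Rational(1, 2), Pow(a, -1), Add(Rational(1, 14), a)) (Function('U')(a) = Mul(Add(a, Rational(1, 14)), Pow(Add(a, a), -1)) = Mul(Add(Rational(1, 14), a), Pow(Mul(2, a), -1)) = Mul(Add(Rational(1, 14), a), Mul(Rational(1, 2), Pow(a, -1))) = Mul(Rational(1, 2), Pow(a, -1), Add(Rational(1, 14), a)))
Add(Mul(24274, Pow(25164, -1)), Mul(y, Pow(Function('U')(1), -1))) = Add(Mul(24274, Pow(25164, -1)), Mul(-18021, Pow(Mul(Rational(1, 28), Pow(1, -1), Add(1, Mul(14, 1))), -1))) = Add(Mul(24274, Rational(1, 25164)), Mul(-18021, Pow(Mul(Rational(1, 28), 1, Add(1, 14)), -1))) = Add(Rational(12137, 12582), Mul(-18021, Pow(Mul(Rational(1, 28), 1, 15), -1))) = Add(Rational(12137, 12582), Mul(-18021, Pow(Rational(15, 28), -1))) = Add(Rational(12137, 12582), Mul(-18021, Rational(28, 15))) = Add(Rational(12137, 12582), Rational(-168196, 5)) = Rational(-2116181387, 62910)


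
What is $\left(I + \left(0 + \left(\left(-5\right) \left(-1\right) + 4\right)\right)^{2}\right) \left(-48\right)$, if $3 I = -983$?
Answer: $11840$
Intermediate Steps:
$I = - \frac{983}{3}$ ($I = \frac{1}{3} \left(-983\right) = - \frac{983}{3} \approx -327.67$)
$\left(I + \left(0 + \left(\left(-5\right) \left(-1\right) + 4\right)\right)^{2}\right) \left(-48\right) = \left(- \frac{983}{3} + \left(0 + \left(\left(-5\right) \left(-1\right) + 4\right)\right)^{2}\right) \left(-48\right) = \left(- \frac{983}{3} + \left(0 + \left(5 + 4\right)\right)^{2}\right) \left(-48\right) = \left(- \frac{983}{3} + \left(0 + 9\right)^{2}\right) \left(-48\right) = \left(- \frac{983}{3} + 9^{2}\right) \left(-48\right) = \left(- \frac{983}{3} + 81\right) \left(-48\right) = \left(- \frac{740}{3}\right) \left(-48\right) = 11840$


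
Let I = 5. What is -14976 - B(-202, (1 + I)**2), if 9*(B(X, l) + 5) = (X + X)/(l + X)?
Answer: -11183539/747 ≈ -14971.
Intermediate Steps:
B(X, l) = -5 + 2*X/(9*(X + l)) (B(X, l) = -5 + ((X + X)/(l + X))/9 = -5 + ((2*X)/(X + l))/9 = -5 + (2*X/(X + l))/9 = -5 + 2*X/(9*(X + l)))
-14976 - B(-202, (1 + I)**2) = -14976 - (-5*(1 + 5)**2 - 43/9*(-202))/(-202 + (1 + 5)**2) = -14976 - (-5*6**2 + 8686/9)/(-202 + 6**2) = -14976 - (-5*36 + 8686/9)/(-202 + 36) = -14976 - (-180 + 8686/9)/(-166) = -14976 - (-1)*7066/(166*9) = -14976 - 1*(-3533/747) = -14976 + 3533/747 = -11183539/747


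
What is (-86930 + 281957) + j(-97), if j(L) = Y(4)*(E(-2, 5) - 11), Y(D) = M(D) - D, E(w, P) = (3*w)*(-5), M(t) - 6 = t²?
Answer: 195369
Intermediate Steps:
M(t) = 6 + t²
E(w, P) = -15*w
Y(D) = 6 + D² - D (Y(D) = (6 + D²) - D = 6 + D² - D)
j(L) = 342 (j(L) = (6 + 4² - 1*4)*(-15*(-2) - 11) = (6 + 16 - 4)*(30 - 11) = 18*19 = 342)
(-86930 + 281957) + j(-97) = (-86930 + 281957) + 342 = 195027 + 342 = 195369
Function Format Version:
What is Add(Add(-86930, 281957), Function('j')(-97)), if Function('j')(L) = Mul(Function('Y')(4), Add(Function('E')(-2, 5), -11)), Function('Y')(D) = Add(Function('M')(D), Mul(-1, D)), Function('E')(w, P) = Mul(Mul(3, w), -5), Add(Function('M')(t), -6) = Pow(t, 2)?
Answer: 195369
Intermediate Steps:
Function('M')(t) = Add(6, Pow(t, 2))
Function('E')(w, P) = Mul(-15, w)
Function('Y')(D) = Add(6, Pow(D, 2), Mul(-1, D)) (Function('Y')(D) = Add(Add(6, Pow(D, 2)), Mul(-1, D)) = Add(6, Pow(D, 2), Mul(-1, D)))
Function('j')(L) = 342 (Function('j')(L) = Mul(Add(6, Pow(4, 2), Mul(-1, 4)), Add(Mul(-15, -2), -11)) = Mul(Add(6, 16, -4), Add(30, -11)) = Mul(18, 19) = 342)
Add(Add(-86930, 281957), Function('j')(-97)) = Add(Add(-86930, 281957), 342) = Add(195027, 342) = 195369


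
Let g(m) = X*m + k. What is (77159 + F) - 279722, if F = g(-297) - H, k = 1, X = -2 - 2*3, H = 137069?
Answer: -337255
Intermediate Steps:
X = -8 (X = -2 - 6 = -8)
g(m) = 1 - 8*m (g(m) = -8*m + 1 = 1 - 8*m)
F = -134692 (F = (1 - 8*(-297)) - 1*137069 = (1 + 2376) - 137069 = 2377 - 137069 = -134692)
(77159 + F) - 279722 = (77159 - 134692) - 279722 = -57533 - 279722 = -337255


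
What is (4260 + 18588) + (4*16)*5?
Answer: 23168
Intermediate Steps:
(4260 + 18588) + (4*16)*5 = 22848 + 64*5 = 22848 + 320 = 23168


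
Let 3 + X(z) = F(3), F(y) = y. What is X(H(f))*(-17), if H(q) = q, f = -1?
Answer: 0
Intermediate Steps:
X(z) = 0 (X(z) = -3 + 3 = 0)
X(H(f))*(-17) = 0*(-17) = 0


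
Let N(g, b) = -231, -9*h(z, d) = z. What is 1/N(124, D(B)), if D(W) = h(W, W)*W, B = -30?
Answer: -1/231 ≈ -0.0043290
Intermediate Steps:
h(z, d) = -z/9
D(W) = -W**2/9 (D(W) = (-W/9)*W = -W**2/9)
1/N(124, D(B)) = 1/(-231) = -1/231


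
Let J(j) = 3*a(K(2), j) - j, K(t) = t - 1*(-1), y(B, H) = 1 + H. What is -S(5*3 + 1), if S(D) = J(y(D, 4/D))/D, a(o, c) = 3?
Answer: -31/64 ≈ -0.48438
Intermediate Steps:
K(t) = 1 + t (K(t) = t + 1 = 1 + t)
J(j) = 9 - j (J(j) = 3*3 - j = 9 - j)
S(D) = (8 - 4/D)/D (S(D) = (9 - (1 + 4/D))/D = (9 + (-1 - 4/D))/D = (8 - 4/D)/D)
-S(5*3 + 1) = -4*(-1 + 2*(5*3 + 1))/(5*3 + 1)² = -4*(-1 + 2*(15 + 1))/(15 + 1)² = -4*(-1 + 2*16)/16² = -4*(-1 + 32)/256 = -4*31/256 = -1*31/64 = -31/64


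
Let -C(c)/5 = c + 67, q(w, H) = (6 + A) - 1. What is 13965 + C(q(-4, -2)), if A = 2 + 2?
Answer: 13585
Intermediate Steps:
A = 4
q(w, H) = 9 (q(w, H) = (6 + 4) - 1 = 10 - 1 = 9)
C(c) = -335 - 5*c (C(c) = -5*(c + 67) = -5*(67 + c) = -335 - 5*c)
13965 + C(q(-4, -2)) = 13965 + (-335 - 5*9) = 13965 + (-335 - 45) = 13965 - 380 = 13585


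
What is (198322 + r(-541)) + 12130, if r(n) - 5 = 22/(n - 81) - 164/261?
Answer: 17082951272/81171 ≈ 2.1046e+5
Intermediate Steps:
r(n) = 1141/261 + 22/(-81 + n) (r(n) = 5 + (22/(n - 81) - 164/261) = 5 + (22/(-81 + n) - 164*1/261) = 5 + (22/(-81 + n) - 164/261) = 5 + (-164/261 + 22/(-81 + n)) = 1141/261 + 22/(-81 + n))
(198322 + r(-541)) + 12130 = (198322 + (-86679 + 1141*(-541))/(261*(-81 - 541))) + 12130 = (198322 + (1/261)*(-86679 - 617281)/(-622)) + 12130 = (198322 + (1/261)*(-1/622)*(-703960)) + 12130 = (198322 + 351980/81171) + 12130 = 16098347042/81171 + 12130 = 17082951272/81171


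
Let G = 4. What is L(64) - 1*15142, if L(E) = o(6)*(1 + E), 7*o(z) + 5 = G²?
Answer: -105279/7 ≈ -15040.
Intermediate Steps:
o(z) = 11/7 (o(z) = -5/7 + (⅐)*4² = -5/7 + (⅐)*16 = -5/7 + 16/7 = 11/7)
L(E) = 11/7 + 11*E/7 (L(E) = 11*(1 + E)/7 = 11/7 + 11*E/7)
L(64) - 1*15142 = (11/7 + (11/7)*64) - 1*15142 = (11/7 + 704/7) - 15142 = 715/7 - 15142 = -105279/7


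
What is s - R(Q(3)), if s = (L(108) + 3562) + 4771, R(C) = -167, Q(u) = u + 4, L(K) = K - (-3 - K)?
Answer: 8719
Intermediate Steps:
L(K) = 3 + 2*K (L(K) = K + (3 + K) = 3 + 2*K)
Q(u) = 4 + u
s = 8552 (s = ((3 + 2*108) + 3562) + 4771 = ((3 + 216) + 3562) + 4771 = (219 + 3562) + 4771 = 3781 + 4771 = 8552)
s - R(Q(3)) = 8552 - 1*(-167) = 8552 + 167 = 8719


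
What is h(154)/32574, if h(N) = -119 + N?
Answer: 35/32574 ≈ 0.0010745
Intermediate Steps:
h(154)/32574 = (-119 + 154)/32574 = 35*(1/32574) = 35/32574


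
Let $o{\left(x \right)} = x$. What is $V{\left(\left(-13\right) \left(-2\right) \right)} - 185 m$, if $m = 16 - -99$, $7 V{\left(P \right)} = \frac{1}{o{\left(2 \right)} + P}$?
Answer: $- \frac{4169899}{196} \approx -21275.0$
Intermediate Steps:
$V{\left(P \right)} = \frac{1}{7 \left(2 + P\right)}$
$m = 115$ ($m = 16 + 99 = 115$)
$V{\left(\left(-13\right) \left(-2\right) \right)} - 185 m = \frac{1}{7 \left(2 - -26\right)} - 21275 = \frac{1}{7 \left(2 + 26\right)} - 21275 = \frac{1}{7 \cdot 28} - 21275 = \frac{1}{7} \cdot \frac{1}{28} - 21275 = \frac{1}{196} - 21275 = - \frac{4169899}{196}$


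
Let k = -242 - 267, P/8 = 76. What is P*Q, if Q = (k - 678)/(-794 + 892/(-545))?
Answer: 196662160/216811 ≈ 907.07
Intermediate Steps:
P = 608 (P = 8*76 = 608)
k = -509
Q = 646915/433622 (Q = (-509 - 678)/(-794 + 892/(-545)) = -1187/(-794 + 892*(-1/545)) = -1187/(-794 - 892/545) = -1187/(-433622/545) = -1187*(-545/433622) = 646915/433622 ≈ 1.4919)
P*Q = 608*(646915/433622) = 196662160/216811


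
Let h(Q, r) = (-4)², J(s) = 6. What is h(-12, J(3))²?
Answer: 256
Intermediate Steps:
h(Q, r) = 16
h(-12, J(3))² = 16² = 256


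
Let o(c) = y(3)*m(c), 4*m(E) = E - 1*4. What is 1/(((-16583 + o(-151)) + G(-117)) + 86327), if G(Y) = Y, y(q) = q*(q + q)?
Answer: 2/137859 ≈ 1.4508e-5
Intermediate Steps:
y(q) = 2*q² (y(q) = q*(2*q) = 2*q²)
m(E) = -1 + E/4 (m(E) = (E - 1*4)/4 = (E - 4)/4 = (-4 + E)/4 = -1 + E/4)
o(c) = -18 + 9*c/2 (o(c) = (2*3²)*(-1 + c/4) = (2*9)*(-1 + c/4) = 18*(-1 + c/4) = -18 + 9*c/2)
1/(((-16583 + o(-151)) + G(-117)) + 86327) = 1/(((-16583 + (-18 + (9/2)*(-151))) - 117) + 86327) = 1/(((-16583 + (-18 - 1359/2)) - 117) + 86327) = 1/(((-16583 - 1395/2) - 117) + 86327) = 1/((-34561/2 - 117) + 86327) = 1/(-34795/2 + 86327) = 1/(137859/2) = 2/137859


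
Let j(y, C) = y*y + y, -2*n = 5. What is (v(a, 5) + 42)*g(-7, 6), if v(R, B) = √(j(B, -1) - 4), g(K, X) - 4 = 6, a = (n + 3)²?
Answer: 420 + 10*√26 ≈ 470.99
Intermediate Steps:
n = -5/2 (n = -½*5 = -5/2 ≈ -2.5000)
j(y, C) = y + y² (j(y, C) = y² + y = y + y²)
a = ¼ (a = (-5/2 + 3)² = (½)² = ¼ ≈ 0.25000)
g(K, X) = 10 (g(K, X) = 4 + 6 = 10)
v(R, B) = √(-4 + B*(1 + B)) (v(R, B) = √(B*(1 + B) - 4) = √(-4 + B*(1 + B)))
(v(a, 5) + 42)*g(-7, 6) = (√(-4 + 5*(1 + 5)) + 42)*10 = (√(-4 + 5*6) + 42)*10 = (√(-4 + 30) + 42)*10 = (√26 + 42)*10 = (42 + √26)*10 = 420 + 10*√26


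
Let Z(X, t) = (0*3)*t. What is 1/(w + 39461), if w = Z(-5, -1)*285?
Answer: 1/39461 ≈ 2.5341e-5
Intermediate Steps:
Z(X, t) = 0 (Z(X, t) = 0*t = 0)
w = 0 (w = 0*285 = 0)
1/(w + 39461) = 1/(0 + 39461) = 1/39461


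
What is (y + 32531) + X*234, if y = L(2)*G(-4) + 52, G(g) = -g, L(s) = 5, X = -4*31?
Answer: 3587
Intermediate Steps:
X = -124
y = 72 (y = 5*(-1*(-4)) + 52 = 5*4 + 52 = 20 + 52 = 72)
(y + 32531) + X*234 = (72 + 32531) - 124*234 = 32603 - 29016 = 3587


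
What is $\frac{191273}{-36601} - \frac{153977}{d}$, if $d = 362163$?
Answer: $- \frac{74907715676}{13255527963} \approx -5.6511$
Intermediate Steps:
$\frac{191273}{-36601} - \frac{153977}{d} = \frac{191273}{-36601} - \frac{153977}{362163} = 191273 \left(- \frac{1}{36601}\right) - \frac{153977}{362163} = - \frac{191273}{36601} - \frac{153977}{362163} = - \frac{74907715676}{13255527963}$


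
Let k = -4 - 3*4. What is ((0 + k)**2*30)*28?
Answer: 215040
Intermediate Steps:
k = -16 (k = -4 - 12 = -16)
((0 + k)**2*30)*28 = ((0 - 16)**2*30)*28 = ((-16)**2*30)*28 = (256*30)*28 = 7680*28 = 215040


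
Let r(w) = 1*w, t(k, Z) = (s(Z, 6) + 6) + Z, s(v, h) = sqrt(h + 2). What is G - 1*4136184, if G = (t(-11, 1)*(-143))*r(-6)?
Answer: -4130178 + 1716*sqrt(2) ≈ -4.1278e+6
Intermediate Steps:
s(v, h) = sqrt(2 + h)
t(k, Z) = 6 + Z + 2*sqrt(2) (t(k, Z) = (sqrt(2 + 6) + 6) + Z = (sqrt(8) + 6) + Z = (2*sqrt(2) + 6) + Z = (6 + 2*sqrt(2)) + Z = 6 + Z + 2*sqrt(2))
r(w) = w
G = 6006 + 1716*sqrt(2) (G = ((6 + 1 + 2*sqrt(2))*(-143))*(-6) = ((7 + 2*sqrt(2))*(-143))*(-6) = (-1001 - 286*sqrt(2))*(-6) = 6006 + 1716*sqrt(2) ≈ 8432.8)
G - 1*4136184 = (6006 + 1716*sqrt(2)) - 1*4136184 = (6006 + 1716*sqrt(2)) - 4136184 = -4130178 + 1716*sqrt(2)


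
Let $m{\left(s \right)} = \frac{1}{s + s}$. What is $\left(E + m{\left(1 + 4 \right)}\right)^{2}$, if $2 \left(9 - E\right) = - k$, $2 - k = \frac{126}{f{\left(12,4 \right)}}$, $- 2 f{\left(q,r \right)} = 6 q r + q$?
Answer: $\frac{69169}{625} \approx 110.67$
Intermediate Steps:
$f{\left(q,r \right)} = - \frac{q}{2} - 3 q r$ ($f{\left(q,r \right)} = - \frac{6 q r + q}{2} = - \frac{q + 6 q r}{2} = - \frac{q}{2} - 3 q r$)
$m{\left(s \right)} = \frac{1}{2 s}$
$k = \frac{71}{25}$ ($k = 2 - \frac{126}{\left(- \frac{1}{2}\right) 12 \left(1 + 6 \cdot 4\right)} = 2 - \frac{126}{\left(- \frac{1}{2}\right) 12 \left(1 + 24\right)} = 2 - \frac{126}{\left(- \frac{1}{2}\right) 12 \cdot 25} = 2 - \frac{126}{-150} = 2 - 126 \left(- \frac{1}{150}\right) = 2 - - \frac{21}{25} = 2 + \frac{21}{25} = \frac{71}{25} \approx 2.84$)
$E = \frac{521}{50}$ ($E = 9 - \frac{\left(-1\right) \frac{71}{25}}{2} = 9 - - \frac{71}{50} = 9 + \frac{71}{50} = \frac{521}{50} \approx 10.42$)
$\left(E + m{\left(1 + 4 \right)}\right)^{2} = \left(\frac{521}{50} + \frac{1}{2 \left(1 + 4\right)}\right)^{2} = \left(\frac{521}{50} + \frac{1}{2 \cdot 5}\right)^{2} = \left(\frac{521}{50} + \frac{1}{2} \cdot \frac{1}{5}\right)^{2} = \left(\frac{521}{50} + \frac{1}{10}\right)^{2} = \left(\frac{263}{25}\right)^{2} = \frac{69169}{625}$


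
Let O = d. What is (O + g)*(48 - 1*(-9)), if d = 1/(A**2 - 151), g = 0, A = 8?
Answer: -19/29 ≈ -0.65517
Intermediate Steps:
d = -1/87 (d = 1/(8**2 - 151) = 1/(64 - 151) = 1/(-87) = -1/87 ≈ -0.011494)
O = -1/87 ≈ -0.011494
(O + g)*(48 - 1*(-9)) = (-1/87 + 0)*(48 - 1*(-9)) = -(48 + 9)/87 = -1/87*57 = -19/29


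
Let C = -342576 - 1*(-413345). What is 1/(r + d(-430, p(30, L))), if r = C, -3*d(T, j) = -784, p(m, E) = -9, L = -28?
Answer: 3/213091 ≈ 1.4078e-5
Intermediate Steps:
d(T, j) = 784/3 (d(T, j) = -1/3*(-784) = 784/3)
C = 70769 (C = -342576 + 413345 = 70769)
r = 70769
1/(r + d(-430, p(30, L))) = 1/(70769 + 784/3) = 1/(213091/3) = 3/213091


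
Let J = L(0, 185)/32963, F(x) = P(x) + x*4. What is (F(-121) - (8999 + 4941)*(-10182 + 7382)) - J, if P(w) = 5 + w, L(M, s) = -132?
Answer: 1286592038332/32963 ≈ 3.9031e+7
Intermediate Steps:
F(x) = 5 + 5*x (F(x) = (5 + x) + x*4 = (5 + x) + 4*x = 5 + 5*x)
J = -132/32963 ≈ -0.0040045
(F(-121) - (8999 + 4941)*(-10182 + 7382)) - J = ((5 + 5*(-121)) - (8999 + 4941)*(-10182 + 7382)) - 1*(-132/32963) = ((5 - 605) - 13940*(-2800)) + 132/32963 = (-600 - 1*(-39032000)) + 132/32963 = (-600 + 39032000) + 132/32963 = 39031400 + 132/32963 = 1286592038332/32963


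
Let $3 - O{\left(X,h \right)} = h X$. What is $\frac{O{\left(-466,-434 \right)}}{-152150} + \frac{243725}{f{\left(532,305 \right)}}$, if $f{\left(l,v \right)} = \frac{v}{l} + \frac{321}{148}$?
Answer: $\frac{364973969899849}{4106376350} \approx 88880.0$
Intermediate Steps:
$O{\left(X,h \right)} = 3 - X h$ ($O{\left(X,h \right)} = 3 - h X = 3 - X h$)
$f{\left(l,v \right)} = \frac{321}{148} + \frac{v}{l}$ ($f{\left(l,v \right)} = \frac{v}{l} + 321 \cdot \frac{1}{148} = \frac{v}{l} + \frac{321}{148} = \frac{321}{148} + \frac{v}{l}$)
$\frac{O{\left(-466,-434 \right)}}{-152150} + \frac{243725}{f{\left(532,305 \right)}} = \frac{3 - \left(-466\right) \left(-434\right)}{-152150} + \frac{243725}{\frac{321}{148} + \frac{305}{532}} = \left(3 - 202244\right) \left(- \frac{1}{152150}\right) + \frac{243725}{\frac{321}{148} + 305 \cdot \frac{1}{532}} = \left(-202241\right) \left(- \frac{1}{152150}\right) + \frac{243725}{\frac{321}{148} + \frac{305}{532}} = \frac{202241}{152150} + \frac{243725}{\frac{26989}{9842}} = \frac{202241}{152150} + 243725 \cdot \frac{9842}{26989} = \frac{202241}{152150} + \frac{2398741450}{26989} = \frac{364973969899849}{4106376350}$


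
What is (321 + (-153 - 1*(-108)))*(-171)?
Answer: -47196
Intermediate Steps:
(321 + (-153 - 1*(-108)))*(-171) = (321 + (-153 + 108))*(-171) = (321 - 45)*(-171) = 276*(-171) = -47196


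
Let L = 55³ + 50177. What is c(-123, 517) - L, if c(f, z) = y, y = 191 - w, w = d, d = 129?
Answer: -216490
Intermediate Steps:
w = 129
y = 62 (y = 191 - 1*129 = 191 - 129 = 62)
c(f, z) = 62
L = 216552 (L = 166375 + 50177 = 216552)
c(-123, 517) - L = 62 - 1*216552 = 62 - 216552 = -216490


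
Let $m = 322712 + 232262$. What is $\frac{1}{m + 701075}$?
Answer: $\frac{1}{1256049} \approx 7.9615 \cdot 10^{-7}$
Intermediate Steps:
$m = 554974$
$\frac{1}{m + 701075} = \frac{1}{554974 + 701075} = \frac{1}{1256049}$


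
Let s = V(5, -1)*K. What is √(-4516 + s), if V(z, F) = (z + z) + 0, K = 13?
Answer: I*√4386 ≈ 66.227*I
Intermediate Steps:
V(z, F) = 2*z (V(z, F) = 2*z + 0 = 2*z)
s = 130 (s = (2*5)*13 = 10*13 = 130)
√(-4516 + s) = √(-4516 + 130) = √(-4386) = I*√4386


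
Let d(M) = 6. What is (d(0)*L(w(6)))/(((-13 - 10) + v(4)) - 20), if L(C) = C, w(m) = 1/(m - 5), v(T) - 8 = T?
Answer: -6/31 ≈ -0.19355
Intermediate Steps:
v(T) = 8 + T
w(m) = 1/(-5 + m)
(d(0)*L(w(6)))/(((-13 - 10) + v(4)) - 20) = (6/(-5 + 6))/(((-13 - 10) + (8 + 4)) - 20) = (6/1)/((-23 + 12) - 20) = (6*1)/(-11 - 20) = 6/(-31) = 6*(-1/31) = -6/31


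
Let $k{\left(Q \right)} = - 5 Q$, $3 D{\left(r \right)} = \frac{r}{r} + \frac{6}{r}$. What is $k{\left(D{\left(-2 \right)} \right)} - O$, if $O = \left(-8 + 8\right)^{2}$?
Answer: $\frac{10}{3} \approx 3.3333$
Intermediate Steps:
$D{\left(r \right)} = \frac{1}{3} + \frac{2}{r}$ ($D{\left(r \right)} = \frac{\frac{r}{r} + \frac{6}{r}}{3} = \frac{1 + \frac{6}{r}}{3} = \frac{1}{3} + \frac{2}{r}$)
$O = 0$ ($O = 0^{2} = 0$)
$k{\left(D{\left(-2 \right)} \right)} - O = - 5 \frac{6 - 2}{3 \left(-2\right)} - 0 = - 5 \cdot \frac{1}{3} \left(- \frac{1}{2}\right) 4 + 0 = \left(-5\right) \left(- \frac{2}{3}\right) + 0 = \frac{10}{3} + 0 = \frac{10}{3}$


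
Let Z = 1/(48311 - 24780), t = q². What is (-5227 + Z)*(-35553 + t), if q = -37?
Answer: 4204513586624/23531 ≈ 1.7868e+8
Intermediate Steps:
t = 1369 (t = (-37)² = 1369)
Z = 1/23531 ≈ 4.2497e-5
(-5227 + Z)*(-35553 + t) = (-5227 + 1/23531)*(-35553 + 1369) = -122996536/23531*(-34184) = 4204513586624/23531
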